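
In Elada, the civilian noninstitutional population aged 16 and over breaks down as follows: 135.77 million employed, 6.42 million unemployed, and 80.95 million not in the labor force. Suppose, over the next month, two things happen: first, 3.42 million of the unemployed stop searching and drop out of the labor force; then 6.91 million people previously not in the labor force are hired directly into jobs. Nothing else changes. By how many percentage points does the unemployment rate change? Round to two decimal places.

The unemployment rate changes by −2.46 percentage points.

Initially, labor force = 135.77 + 6.42 = 142.19 million, so u = 6.42/142.19 = 4.52%.
After the first change, unemployed and labor force both fall by 3.42 → E = 135.77, U = 3.00, labor force = 138.77 million.
After the second change, employed and labor force both rise by 6.91; unemployed unchanged → E = 142.68, U = 3.00, labor force = 145.68 million.
New unemployment rate = 3.00 / 145.68 = 2.06%.
Change = 2.06% − 4.52% = −2.46 percentage points.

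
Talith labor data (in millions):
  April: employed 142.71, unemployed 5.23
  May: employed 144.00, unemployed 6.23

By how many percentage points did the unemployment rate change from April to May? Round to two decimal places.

The unemployment rate changed by +0.61 percentage points.

April: labor force = 142.71 + 5.23 = 147.94; u = 5.23/147.94 = 3.54%.
May: labor force = 144.00 + 6.23 = 150.23; u = 6.23/150.23 = 4.15%.
Change = 4.15% − 3.54% = +0.61 pp.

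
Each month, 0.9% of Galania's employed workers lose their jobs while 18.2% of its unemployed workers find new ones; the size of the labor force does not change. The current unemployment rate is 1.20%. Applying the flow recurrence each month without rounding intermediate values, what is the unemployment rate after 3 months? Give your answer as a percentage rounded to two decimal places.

With a fixed labor force, u_{t+1} = u_t + s·(1−u_t) − f·u_t = u_t·(1−s−f) + s.
Here 1−s−f = 0.809 and s = 0.009.
u_1 = 0.012000 × 0.809 + 0.009 = 0.018708.
u_2 = 0.018708 × 0.809 + 0.009 = 0.024135.
u_3 = 0.024135 × 0.809 + 0.009 = 0.028525.

Unemployment rate after three months ≈ 2.85%.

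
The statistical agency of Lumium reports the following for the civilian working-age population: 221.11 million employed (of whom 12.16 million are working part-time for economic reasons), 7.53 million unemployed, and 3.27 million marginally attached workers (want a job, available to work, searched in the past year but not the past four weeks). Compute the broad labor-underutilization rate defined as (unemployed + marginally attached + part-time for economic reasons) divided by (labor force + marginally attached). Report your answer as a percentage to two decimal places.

Labor force = 221.11 + 7.53 = 228.64 million.
Numerator = 7.53 + 3.27 + 12.16 = 22.96 million.
Denominator = 228.64 + 3.27 = 231.91 million.
Broad rate = 22.96 / 231.91 = 9.90%.

Broad underutilization rate ≈ 9.90%.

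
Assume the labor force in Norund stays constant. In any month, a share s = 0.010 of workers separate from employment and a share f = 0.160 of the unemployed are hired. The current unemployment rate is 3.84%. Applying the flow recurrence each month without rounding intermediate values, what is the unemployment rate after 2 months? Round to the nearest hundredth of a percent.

With a fixed labor force, u_{t+1} = u_t + s·(1−u_t) − f·u_t = u_t·(1−s−f) + s.
Here 1−s−f = 0.830 and s = 0.010.
u_1 = 0.038400 × 0.830 + 0.010 = 0.041872.
u_2 = 0.041872 × 0.830 + 0.010 = 0.044754.

Unemployment rate after two months ≈ 4.48%.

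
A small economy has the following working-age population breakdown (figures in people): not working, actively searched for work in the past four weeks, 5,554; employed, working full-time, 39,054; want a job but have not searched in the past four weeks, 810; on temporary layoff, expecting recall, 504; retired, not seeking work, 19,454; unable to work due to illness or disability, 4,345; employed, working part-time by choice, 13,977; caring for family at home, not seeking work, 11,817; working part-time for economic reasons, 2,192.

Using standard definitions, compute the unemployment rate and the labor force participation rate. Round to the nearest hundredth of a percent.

Employed = 39,054 + 13,977 + 2,192 = 55,223 (anyone who worked, including part-time for economic reasons, counts as employed).
Unemployed = 5,554 + 504 = 6,058 (jobless and actively searching, or on temporary layoff).
Labor force = 55,223 + 6,058 = 61,281.
Not in labor force = 810 + 19,454 + 4,345 + 11,817 = 36,426 (those not working and not actively searching are outside the labor force — including those who want a job but have given up searching).
Civilian working-age population = 61,281 + 36,426 = 97,707.
Unemployment rate = 6,058 / 61,281 = 9.89%.
Labor force participation rate = 61,281 / 97,707 = 62.72%.

Unemployment rate ≈ 9.89%; labor force participation rate ≈ 62.72%.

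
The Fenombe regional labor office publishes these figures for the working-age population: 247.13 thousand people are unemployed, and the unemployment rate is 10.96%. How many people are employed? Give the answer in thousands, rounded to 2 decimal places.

Labor force = U / u = 247.13 / 0.1096 ≈ 2,254.84 thousand.
Employed = labor force − unemployed = 2,254.84 − 247.13 = 2,007.71 thousand.

About 2,007.71 thousand are employed.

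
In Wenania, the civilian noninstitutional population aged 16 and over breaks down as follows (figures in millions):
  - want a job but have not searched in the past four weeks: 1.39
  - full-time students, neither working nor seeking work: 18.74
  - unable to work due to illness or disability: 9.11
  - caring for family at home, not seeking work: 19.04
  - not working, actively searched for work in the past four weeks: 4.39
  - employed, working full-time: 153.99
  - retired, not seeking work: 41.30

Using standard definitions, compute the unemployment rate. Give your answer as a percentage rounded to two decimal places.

Unemployment rate ≈ 2.77%.

Employed = 153.99 million.
Unemployed = 4.39 million.
Labor force = 153.99 + 4.39 = 158.38 million.
Unemployment rate = 4.39 / 158.38 = 2.77%.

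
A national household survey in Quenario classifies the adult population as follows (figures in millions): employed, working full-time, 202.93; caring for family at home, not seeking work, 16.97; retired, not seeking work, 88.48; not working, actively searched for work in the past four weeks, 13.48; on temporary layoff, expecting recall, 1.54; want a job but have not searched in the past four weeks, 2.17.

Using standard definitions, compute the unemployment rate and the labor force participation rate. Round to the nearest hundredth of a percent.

Employed = 202.93 million.
Unemployed = 13.48 + 1.54 = 15.02 million (jobless and actively searching, or on temporary layoff).
Labor force = 202.93 + 15.02 = 217.95 million.
Not in labor force = 16.97 + 88.48 + 2.17 = 107.62 million (those not working and not actively searching are outside the labor force — including those who want a job but have given up searching).
Civilian working-age population = 217.95 + 107.62 = 325.57 million.
Unemployment rate = 15.02 / 217.95 = 6.89%.
Labor force participation rate = 217.95 / 325.57 = 66.94%.

Unemployment rate ≈ 6.89%; labor force participation rate ≈ 66.94%.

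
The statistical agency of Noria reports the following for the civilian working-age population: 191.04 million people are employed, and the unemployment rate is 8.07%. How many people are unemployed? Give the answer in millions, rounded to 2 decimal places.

About 16.77 million are unemployed.

Let U be the number unemployed. The labor force is E + U, and U/(E+U) = 0.0807.
So U = 0.0807 × 191.04 / (1 − 0.0807) = 15.4169 / 0.9193 ≈ 16.77 million.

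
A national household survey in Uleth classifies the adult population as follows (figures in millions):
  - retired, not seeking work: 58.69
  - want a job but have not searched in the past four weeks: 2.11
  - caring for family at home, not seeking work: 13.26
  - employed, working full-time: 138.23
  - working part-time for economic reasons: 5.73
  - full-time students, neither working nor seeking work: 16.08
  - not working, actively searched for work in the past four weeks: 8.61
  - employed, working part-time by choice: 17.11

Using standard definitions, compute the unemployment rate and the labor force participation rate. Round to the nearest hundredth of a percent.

Employed = 138.23 + 5.73 + 17.11 = 161.07 million (anyone who worked, including part-time for economic reasons, counts as employed).
Unemployed = 8.61 million.
Labor force = 161.07 + 8.61 = 169.68 million.
Not in labor force = 58.69 + 2.11 + 13.26 + 16.08 = 90.14 million (those not working and not actively searching are outside the labor force — including those who want a job but have given up searching).
Civilian working-age population = 169.68 + 90.14 = 259.82 million.
Unemployment rate = 8.61 / 169.68 = 5.07%.
Labor force participation rate = 169.68 / 259.82 = 65.31%.

Unemployment rate ≈ 5.07%; labor force participation rate ≈ 65.31%.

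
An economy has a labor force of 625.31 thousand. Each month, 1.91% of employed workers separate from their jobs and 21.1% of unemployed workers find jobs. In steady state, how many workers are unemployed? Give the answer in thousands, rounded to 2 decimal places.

Steady-state unemployment rate u* = s/(s+f) = 1.91/(1.91+21.1) = 0.083007.
Unemployed = u* × labor force = 0.083007 × 625.31 ≈ 51.91 thousand.

About 51.91 thousand are unemployed in steady state.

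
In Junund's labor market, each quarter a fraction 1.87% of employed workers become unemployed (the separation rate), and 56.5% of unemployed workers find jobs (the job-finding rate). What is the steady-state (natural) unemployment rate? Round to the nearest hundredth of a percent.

At steady state the flows balance: s·E = f·U, so U/(E+U) = s/(s+f).
u* = 1.87 / (1.87 + 56.5) = 1.87 / 58.37 = 3.20%.

Steady-state unemployment rate ≈ 3.20%.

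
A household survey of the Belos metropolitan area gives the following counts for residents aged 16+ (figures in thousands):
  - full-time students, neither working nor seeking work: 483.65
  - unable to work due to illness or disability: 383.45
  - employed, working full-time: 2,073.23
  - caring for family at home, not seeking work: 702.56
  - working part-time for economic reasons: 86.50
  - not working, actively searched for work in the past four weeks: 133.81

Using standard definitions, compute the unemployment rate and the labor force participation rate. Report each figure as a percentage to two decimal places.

Employed = 2,073.23 + 86.50 = 2,159.73 thousand (anyone who worked, including part-time for economic reasons, counts as employed).
Unemployed = 133.81 thousand.
Labor force = 2,159.73 + 133.81 = 2,293.54 thousand.
Not in labor force = 483.65 + 383.45 + 702.56 = 1,569.66 thousand (those not working and not actively searching are outside the labor force).
Civilian working-age population = 2,293.54 + 1,569.66 = 3,863.20 thousand.
Unemployment rate = 133.81 / 2,293.54 = 5.83%.
Labor force participation rate = 2,293.54 / 3,863.20 = 59.37%.

Unemployment rate ≈ 5.83%; labor force participation rate ≈ 59.37%.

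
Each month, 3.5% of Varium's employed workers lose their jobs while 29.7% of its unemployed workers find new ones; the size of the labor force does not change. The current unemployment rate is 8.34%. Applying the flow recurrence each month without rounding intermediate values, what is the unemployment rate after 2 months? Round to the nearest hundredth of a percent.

Unemployment rate after two months ≈ 9.56%.

With a fixed labor force, u_{t+1} = u_t + s·(1−u_t) − f·u_t = u_t·(1−s−f) + s.
Here 1−s−f = 0.668 and s = 0.035.
u_1 = 0.083400 × 0.668 + 0.035 = 0.090711.
u_2 = 0.090711 × 0.668 + 0.035 = 0.095595.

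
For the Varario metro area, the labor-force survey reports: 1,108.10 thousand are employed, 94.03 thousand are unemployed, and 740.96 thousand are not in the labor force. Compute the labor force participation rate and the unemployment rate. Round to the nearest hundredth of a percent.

Labor force participation rate ≈ 61.87%; unemployment rate ≈ 7.82%.

Labor force = employed + unemployed = 1,108.10 + 94.03 = 1,202.13 thousand.
Working-age population = 1,202.13 + 740.96 = 1,943.09 thousand.
Unemployment rate = 94.03 / 1,202.13 = 7.82%.
Labor force participation rate = 1,202.13 / 1,943.09 = 61.87%.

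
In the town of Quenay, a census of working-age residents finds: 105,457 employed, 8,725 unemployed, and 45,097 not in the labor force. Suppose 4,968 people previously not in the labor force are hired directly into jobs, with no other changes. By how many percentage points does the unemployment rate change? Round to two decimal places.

The unemployment rate changes by −0.32 percentage points.

Initially, labor force = 105,457 + 8,725 = 114,182, so u = 8,725/114,182 = 7.64%.
After the change, employed and labor force both rise by 4,968; unemployed unchanged → E = 110,425, U = 8,725, labor force = 119,150.
New unemployment rate = 8,725 / 119,150 = 7.32%.
Change = 7.32% − 7.64% = −0.32 percentage points.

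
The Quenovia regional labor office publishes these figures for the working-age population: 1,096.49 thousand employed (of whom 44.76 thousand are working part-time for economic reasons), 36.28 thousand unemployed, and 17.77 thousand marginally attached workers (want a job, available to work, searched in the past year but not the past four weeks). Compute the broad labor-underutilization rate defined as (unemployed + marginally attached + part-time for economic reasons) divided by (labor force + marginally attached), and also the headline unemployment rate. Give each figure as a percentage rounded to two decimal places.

Broad underutilization rate ≈ 8.59%; headline unemployment rate ≈ 3.20%.

Labor force = 1,096.49 + 36.28 = 1,132.77 thousand.
Numerator = 36.28 + 17.77 + 44.76 = 98.81 thousand.
Denominator = 1,132.77 + 17.77 = 1,150.54 thousand.
Broad rate = 98.81 / 1,150.54 = 8.59%.
Headline unemployment rate = 36.28 / 1,132.77 = 3.20%.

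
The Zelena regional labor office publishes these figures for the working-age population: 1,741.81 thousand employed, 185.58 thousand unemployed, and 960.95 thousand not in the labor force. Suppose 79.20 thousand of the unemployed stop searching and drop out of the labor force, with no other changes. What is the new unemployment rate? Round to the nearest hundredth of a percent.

New unemployment rate ≈ 5.76%.

Initially, labor force = 1,741.81 + 185.58 = 1,927.39 thousand, so u = 185.58/1,927.39 = 9.63%.
After the change, unemployed and labor force both fall by 79.20 → E = 1,741.81, U = 106.38, labor force = 1,848.19 thousand.
New unemployment rate = 106.38 / 1,848.19 = 5.76%.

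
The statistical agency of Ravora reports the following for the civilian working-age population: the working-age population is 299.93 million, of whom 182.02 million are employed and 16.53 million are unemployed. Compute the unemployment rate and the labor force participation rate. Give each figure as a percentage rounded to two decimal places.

Labor force = employed + unemployed = 182.02 + 16.53 = 198.55 million.
Unemployment rate = 16.53 / 198.55 = 8.33%.
Labor force participation rate = 198.55 / 299.93 = 66.20%.

Unemployment rate ≈ 8.33%; labor force participation rate ≈ 66.20%.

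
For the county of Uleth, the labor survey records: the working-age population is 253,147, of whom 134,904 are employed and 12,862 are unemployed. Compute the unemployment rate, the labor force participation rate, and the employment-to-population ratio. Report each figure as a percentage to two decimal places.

Unemployment rate ≈ 8.70%; labor force participation rate ≈ 58.37%; employment-population ratio ≈ 53.29%.

Labor force = employed + unemployed = 134,904 + 12,862 = 147,766.
Unemployment rate = 12,862 / 147,766 = 8.70%.
Labor force participation rate = 147,766 / 253,147 = 58.37%.
Employment-population ratio = 134,904 / 253,147 = 53.29%.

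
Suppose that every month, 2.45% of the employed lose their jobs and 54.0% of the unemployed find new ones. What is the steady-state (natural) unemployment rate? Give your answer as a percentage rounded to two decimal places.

At steady state the flows balance: s·E = f·U, so U/(E+U) = s/(s+f).
u* = 2.45 / (2.45 + 54.0) = 2.45 / 56.45 = 4.34%.

Steady-state unemployment rate ≈ 4.34%.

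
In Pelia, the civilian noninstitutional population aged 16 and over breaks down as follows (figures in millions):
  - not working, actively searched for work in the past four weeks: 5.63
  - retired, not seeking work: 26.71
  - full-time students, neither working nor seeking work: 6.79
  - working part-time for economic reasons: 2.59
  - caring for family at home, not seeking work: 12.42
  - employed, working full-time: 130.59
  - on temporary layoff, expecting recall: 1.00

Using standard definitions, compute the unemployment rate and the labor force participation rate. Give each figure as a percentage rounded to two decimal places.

Unemployment rate ≈ 4.74%; labor force participation rate ≈ 75.28%.

Employed = 2.59 + 130.59 = 133.18 million (anyone who worked, including part-time for economic reasons, counts as employed).
Unemployed = 5.63 + 1.00 = 6.63 million (jobless and actively searching, or on temporary layoff).
Labor force = 133.18 + 6.63 = 139.81 million.
Not in labor force = 26.71 + 6.79 + 12.42 = 45.92 million (those not working and not actively searching are outside the labor force).
Civilian working-age population = 139.81 + 45.92 = 185.73 million.
Unemployment rate = 6.63 / 139.81 = 4.74%.
Labor force participation rate = 139.81 / 185.73 = 75.28%.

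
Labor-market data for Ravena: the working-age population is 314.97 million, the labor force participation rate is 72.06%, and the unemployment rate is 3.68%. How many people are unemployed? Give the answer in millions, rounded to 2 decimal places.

About 8.35 million are unemployed.

Labor force = 0.7206 × 314.97 = 226.97 million.
Unemployed = 0.0368 × 226.97 ≈ 8.35 million.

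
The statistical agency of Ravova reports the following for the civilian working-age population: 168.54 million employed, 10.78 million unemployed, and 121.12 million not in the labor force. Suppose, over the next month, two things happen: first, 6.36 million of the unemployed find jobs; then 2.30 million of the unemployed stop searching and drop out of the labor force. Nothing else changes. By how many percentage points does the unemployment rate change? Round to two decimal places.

Initially, labor force = 168.54 + 10.78 = 179.32 million, so u = 10.78/179.32 = 6.01%.
After the first change, unemployed falls and employed rises by 6.36; labor force unchanged → E = 174.90, U = 4.42, labor force = 179.32 million.
After the second change, unemployed and labor force both fall by 2.30 → E = 174.90, U = 2.12, labor force = 177.02 million.
New unemployment rate = 2.12 / 177.02 = 1.20%.
Change = 1.20% − 6.01% = −4.81 percentage points.

The unemployment rate changes by −4.81 percentage points.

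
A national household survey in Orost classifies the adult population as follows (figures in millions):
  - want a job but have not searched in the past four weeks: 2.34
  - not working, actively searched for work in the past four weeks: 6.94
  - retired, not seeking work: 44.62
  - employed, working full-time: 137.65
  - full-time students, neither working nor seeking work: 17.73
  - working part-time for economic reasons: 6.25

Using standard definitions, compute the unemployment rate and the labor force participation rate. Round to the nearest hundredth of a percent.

Employed = 137.65 + 6.25 = 143.90 million (anyone who worked, including part-time for economic reasons, counts as employed).
Unemployed = 6.94 million.
Labor force = 143.90 + 6.94 = 150.84 million.
Not in labor force = 2.34 + 44.62 + 17.73 = 64.69 million (those not working and not actively searching are outside the labor force — including those who want a job but have given up searching).
Civilian working-age population = 150.84 + 64.69 = 215.53 million.
Unemployment rate = 6.94 / 150.84 = 4.60%.
Labor force participation rate = 150.84 / 215.53 = 69.99%.

Unemployment rate ≈ 4.60%; labor force participation rate ≈ 69.99%.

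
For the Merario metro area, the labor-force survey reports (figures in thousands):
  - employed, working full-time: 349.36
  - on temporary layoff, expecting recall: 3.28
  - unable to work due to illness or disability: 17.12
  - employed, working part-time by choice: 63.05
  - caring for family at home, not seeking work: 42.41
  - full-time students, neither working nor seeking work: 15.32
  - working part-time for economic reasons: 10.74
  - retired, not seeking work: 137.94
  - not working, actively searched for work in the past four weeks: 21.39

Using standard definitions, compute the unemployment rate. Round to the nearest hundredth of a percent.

Employed = 349.36 + 63.05 + 10.74 = 423.15 thousand (anyone who worked, including part-time for economic reasons, counts as employed).
Unemployed = 3.28 + 21.39 = 24.67 thousand (jobless and actively searching, or on temporary layoff).
Labor force = 423.15 + 24.67 = 447.82 thousand.
Unemployment rate = 24.67 / 447.82 = 5.51%.

Unemployment rate ≈ 5.51%.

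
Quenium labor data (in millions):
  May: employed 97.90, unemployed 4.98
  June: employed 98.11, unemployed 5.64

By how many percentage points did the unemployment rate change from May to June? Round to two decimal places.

The unemployment rate changed by +0.60 percentage points.

May: labor force = 97.90 + 4.98 = 102.88; u = 4.98/102.88 = 4.84%.
June: labor force = 98.11 + 5.64 = 103.75; u = 5.64/103.75 = 5.44%.
Change = 5.44% − 4.84% = +0.60 pp.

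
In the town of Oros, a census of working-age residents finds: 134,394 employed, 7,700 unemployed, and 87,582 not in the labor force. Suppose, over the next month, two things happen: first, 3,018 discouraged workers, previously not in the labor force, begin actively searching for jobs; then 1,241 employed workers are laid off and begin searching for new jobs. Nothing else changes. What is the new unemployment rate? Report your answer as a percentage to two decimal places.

New unemployment rate ≈ 8.24%.

Initially, labor force = 134,394 + 7,700 = 142,094, so u = 7,700/142,094 = 5.42%.
After the first change, unemployed and labor force both rise by 3,018 → E = 134,394, U = 10,718, labor force = 145,112.
After the second change, employed falls and unemployed rises by 1,241; labor force unchanged → E = 133,153, U = 11,959, labor force = 145,112.
New unemployment rate = 11,959 / 145,112 = 8.24%.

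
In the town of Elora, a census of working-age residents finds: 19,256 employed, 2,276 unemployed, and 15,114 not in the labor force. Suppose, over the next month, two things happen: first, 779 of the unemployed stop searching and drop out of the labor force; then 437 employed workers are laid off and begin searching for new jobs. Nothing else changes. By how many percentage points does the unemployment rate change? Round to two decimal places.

The unemployment rate changes by −1.25 percentage points.

Initially, labor force = 19,256 + 2,276 = 21,532, so u = 2,276/21,532 = 10.57%.
After the first change, unemployed and labor force both fall by 779 → E = 19,256, U = 1,497, labor force = 20,753.
After the second change, employed falls and unemployed rises by 437; labor force unchanged → E = 18,819, U = 1,934, labor force = 20,753.
New unemployment rate = 1,934 / 20,753 = 9.32%.
Change = 9.32% − 10.57% = −1.25 percentage points.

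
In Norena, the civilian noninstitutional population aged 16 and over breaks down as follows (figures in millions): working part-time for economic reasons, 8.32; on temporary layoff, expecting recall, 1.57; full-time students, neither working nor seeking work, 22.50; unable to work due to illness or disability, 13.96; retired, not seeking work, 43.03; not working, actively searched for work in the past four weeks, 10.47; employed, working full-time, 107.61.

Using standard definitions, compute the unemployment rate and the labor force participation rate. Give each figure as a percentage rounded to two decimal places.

Unemployment rate ≈ 9.41%; labor force participation rate ≈ 61.68%.

Employed = 8.32 + 107.61 = 115.93 million (anyone who worked, including part-time for economic reasons, counts as employed).
Unemployed = 1.57 + 10.47 = 12.04 million (jobless and actively searching, or on temporary layoff).
Labor force = 115.93 + 12.04 = 127.97 million.
Not in labor force = 22.50 + 13.96 + 43.03 = 79.49 million (those not working and not actively searching are outside the labor force).
Civilian working-age population = 127.97 + 79.49 = 207.46 million.
Unemployment rate = 12.04 / 127.97 = 9.41%.
Labor force participation rate = 127.97 / 207.46 = 61.68%.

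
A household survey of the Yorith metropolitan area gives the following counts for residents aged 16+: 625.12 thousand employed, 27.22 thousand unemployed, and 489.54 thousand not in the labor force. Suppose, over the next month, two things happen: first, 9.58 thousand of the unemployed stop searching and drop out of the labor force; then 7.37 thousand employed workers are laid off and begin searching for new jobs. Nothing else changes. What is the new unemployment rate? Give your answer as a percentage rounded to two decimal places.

Initially, labor force = 625.12 + 27.22 = 652.34 thousand, so u = 27.22/652.34 = 4.17%.
After the first change, unemployed and labor force both fall by 9.58 → E = 625.12, U = 17.64, labor force = 642.76 thousand.
After the second change, employed falls and unemployed rises by 7.37; labor force unchanged → E = 617.75, U = 25.01, labor force = 642.76 thousand.
New unemployment rate = 25.01 / 642.76 = 3.89%.

New unemployment rate ≈ 3.89%.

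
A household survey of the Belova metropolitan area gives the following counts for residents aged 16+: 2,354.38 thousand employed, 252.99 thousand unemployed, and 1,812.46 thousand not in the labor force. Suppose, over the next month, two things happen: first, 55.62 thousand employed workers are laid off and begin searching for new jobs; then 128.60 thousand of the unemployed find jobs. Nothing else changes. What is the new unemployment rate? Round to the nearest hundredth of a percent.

Initially, labor force = 2,354.38 + 252.99 = 2,607.37 thousand, so u = 252.99/2,607.37 = 9.70%.
After the first change, employed falls and unemployed rises by 55.62; labor force unchanged → E = 2,298.76, U = 308.61, labor force = 2,607.37 thousand.
After the second change, unemployed falls and employed rises by 128.60; labor force unchanged → E = 2,427.36, U = 180.01, labor force = 2,607.37 thousand.
New unemployment rate = 180.01 / 2,607.37 = 6.90%.

New unemployment rate ≈ 6.90%.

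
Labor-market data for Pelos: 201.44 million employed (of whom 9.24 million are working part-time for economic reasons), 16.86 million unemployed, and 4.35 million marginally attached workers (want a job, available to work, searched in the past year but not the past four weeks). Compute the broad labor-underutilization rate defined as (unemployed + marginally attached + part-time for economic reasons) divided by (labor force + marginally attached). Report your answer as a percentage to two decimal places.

Labor force = 201.44 + 16.86 = 218.30 million.
Numerator = 16.86 + 4.35 + 9.24 = 30.45 million.
Denominator = 218.30 + 4.35 = 222.65 million.
Broad rate = 30.45 / 222.65 = 13.68%.

Broad underutilization rate ≈ 13.68%.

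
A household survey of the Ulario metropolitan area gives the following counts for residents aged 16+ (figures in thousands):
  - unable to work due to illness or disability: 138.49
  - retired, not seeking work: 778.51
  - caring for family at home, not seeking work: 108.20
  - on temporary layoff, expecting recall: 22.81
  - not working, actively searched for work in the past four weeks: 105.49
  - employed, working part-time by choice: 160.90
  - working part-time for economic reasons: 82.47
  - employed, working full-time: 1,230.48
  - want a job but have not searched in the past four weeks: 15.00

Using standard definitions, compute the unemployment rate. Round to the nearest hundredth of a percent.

Unemployment rate ≈ 8.01%.

Employed = 160.90 + 82.47 + 1,230.48 = 1,473.85 thousand (anyone who worked, including part-time for economic reasons, counts as employed).
Unemployed = 22.81 + 105.49 = 128.30 thousand (jobless and actively searching, or on temporary layoff).
Labor force = 1,473.85 + 128.30 = 1,602.15 thousand.
Unemployment rate = 128.30 / 1,602.15 = 8.01%.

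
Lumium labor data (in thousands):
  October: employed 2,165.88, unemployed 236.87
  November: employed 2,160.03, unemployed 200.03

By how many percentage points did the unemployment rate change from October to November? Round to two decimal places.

October: labor force = 2,165.88 + 236.87 = 2,402.75; u = 236.87/2,402.75 = 9.86%.
November: labor force = 2,160.03 + 200.03 = 2,360.06; u = 200.03/2,360.06 = 8.48%.
Change = 8.48% − 9.86% = −1.38 pp.

The unemployment rate changed by −1.38 percentage points.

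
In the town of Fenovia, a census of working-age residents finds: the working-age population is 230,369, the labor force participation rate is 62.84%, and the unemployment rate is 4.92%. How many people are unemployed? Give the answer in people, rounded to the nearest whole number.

About 7,122 are unemployed.

Labor force = 0.6284 × 230,369 = 144,764.
Unemployed = 0.0492 × 144,764 ≈ 7,122.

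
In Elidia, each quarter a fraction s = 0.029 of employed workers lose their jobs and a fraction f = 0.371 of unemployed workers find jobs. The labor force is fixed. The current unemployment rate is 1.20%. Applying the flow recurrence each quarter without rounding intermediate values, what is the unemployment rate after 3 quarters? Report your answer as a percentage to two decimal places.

Unemployment rate after three quarters ≈ 5.94%.

With a fixed labor force, u_{t+1} = u_t + s·(1−u_t) − f·u_t = u_t·(1−s−f) + s.
Here 1−s−f = 0.600 and s = 0.029.
u_1 = 0.012000 × 0.600 + 0.029 = 0.036200.
u_2 = 0.036200 × 0.600 + 0.029 = 0.050720.
u_3 = 0.050720 × 0.600 + 0.029 = 0.059432.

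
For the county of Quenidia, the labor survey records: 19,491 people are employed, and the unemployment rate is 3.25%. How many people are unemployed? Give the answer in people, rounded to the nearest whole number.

Let U be the number unemployed. The labor force is E + U, and U/(E+U) = 0.0325.
So U = 0.0325 × 19,491 / (1 − 0.0325) = 633.46 / 0.9675 ≈ 655.

About 655 are unemployed.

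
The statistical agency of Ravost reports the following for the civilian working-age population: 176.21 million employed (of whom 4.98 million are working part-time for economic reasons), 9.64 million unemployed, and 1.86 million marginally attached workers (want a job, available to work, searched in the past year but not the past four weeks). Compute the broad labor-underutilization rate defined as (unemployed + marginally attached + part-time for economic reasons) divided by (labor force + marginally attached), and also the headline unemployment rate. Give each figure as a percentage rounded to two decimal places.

Broad underutilization rate ≈ 8.78%; headline unemployment rate ≈ 5.19%.

Labor force = 176.21 + 9.64 = 185.85 million.
Numerator = 9.64 + 1.86 + 4.98 = 16.48 million.
Denominator = 185.85 + 1.86 = 187.71 million.
Broad rate = 16.48 / 187.71 = 8.78%.
Headline unemployment rate = 9.64 / 185.85 = 5.19%.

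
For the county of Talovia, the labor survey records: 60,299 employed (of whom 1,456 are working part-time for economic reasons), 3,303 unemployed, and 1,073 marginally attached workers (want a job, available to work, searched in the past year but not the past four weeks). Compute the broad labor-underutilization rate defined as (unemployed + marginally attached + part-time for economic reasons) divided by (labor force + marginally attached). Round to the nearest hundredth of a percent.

Broad underutilization rate ≈ 9.02%.

Labor force = 60,299 + 3,303 = 63,602.
Numerator = 3,303 + 1,073 + 1,456 = 5,832.
Denominator = 63,602 + 1,073 = 64,675.
Broad rate = 5,832 / 64,675 = 9.02%.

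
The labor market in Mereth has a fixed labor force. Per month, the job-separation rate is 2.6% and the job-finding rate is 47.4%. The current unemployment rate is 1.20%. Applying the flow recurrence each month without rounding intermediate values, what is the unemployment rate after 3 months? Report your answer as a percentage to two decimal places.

Unemployment rate after three months ≈ 4.70%.

With a fixed labor force, u_{t+1} = u_t + s·(1−u_t) − f·u_t = u_t·(1−s−f) + s.
Here 1−s−f = 0.500 and s = 0.026.
u_1 = 0.012000 × 0.500 + 0.026 = 0.032000.
u_2 = 0.032000 × 0.500 + 0.026 = 0.042000.
u_3 = 0.042000 × 0.500 + 0.026 = 0.047000.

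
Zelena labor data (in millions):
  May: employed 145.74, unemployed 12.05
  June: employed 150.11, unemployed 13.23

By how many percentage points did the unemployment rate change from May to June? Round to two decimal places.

May: labor force = 145.74 + 12.05 = 157.79; u = 12.05/157.79 = 7.64%.
June: labor force = 150.11 + 13.23 = 163.34; u = 13.23/163.34 = 8.10%.
Change = 8.10% − 7.64% = +0.46 pp.

The unemployment rate changed by +0.46 percentage points.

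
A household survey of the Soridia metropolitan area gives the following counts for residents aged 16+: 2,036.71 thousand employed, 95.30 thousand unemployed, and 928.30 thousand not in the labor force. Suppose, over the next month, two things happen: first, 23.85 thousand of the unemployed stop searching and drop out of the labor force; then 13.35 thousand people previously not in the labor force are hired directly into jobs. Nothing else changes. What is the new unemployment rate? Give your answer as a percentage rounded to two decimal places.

Initially, labor force = 2,036.71 + 95.30 = 2,132.01 thousand, so u = 95.30/2,132.01 = 4.47%.
After the first change, unemployed and labor force both fall by 23.85 → E = 2,036.71, U = 71.45, labor force = 2,108.16 thousand.
After the second change, employed and labor force both rise by 13.35; unemployed unchanged → E = 2,050.06, U = 71.45, labor force = 2,121.51 thousand.
New unemployment rate = 71.45 / 2,121.51 = 3.37%.

New unemployment rate ≈ 3.37%.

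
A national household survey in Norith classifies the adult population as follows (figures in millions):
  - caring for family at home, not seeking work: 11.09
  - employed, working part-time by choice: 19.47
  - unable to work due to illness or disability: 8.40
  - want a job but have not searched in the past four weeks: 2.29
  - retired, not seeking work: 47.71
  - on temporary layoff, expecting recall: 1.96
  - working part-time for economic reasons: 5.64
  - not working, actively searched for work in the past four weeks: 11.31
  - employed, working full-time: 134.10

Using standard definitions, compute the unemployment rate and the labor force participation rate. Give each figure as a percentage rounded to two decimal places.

Employed = 19.47 + 5.64 + 134.10 = 159.21 million (anyone who worked, including part-time for economic reasons, counts as employed).
Unemployed = 1.96 + 11.31 = 13.27 million (jobless and actively searching, or on temporary layoff).
Labor force = 159.21 + 13.27 = 172.48 million.
Not in labor force = 11.09 + 8.40 + 2.29 + 47.71 = 69.49 million (those not working and not actively searching are outside the labor force — including those who want a job but have given up searching).
Civilian working-age population = 172.48 + 69.49 = 241.97 million.
Unemployment rate = 13.27 / 172.48 = 7.69%.
Labor force participation rate = 172.48 / 241.97 = 71.28%.

Unemployment rate ≈ 7.69%; labor force participation rate ≈ 71.28%.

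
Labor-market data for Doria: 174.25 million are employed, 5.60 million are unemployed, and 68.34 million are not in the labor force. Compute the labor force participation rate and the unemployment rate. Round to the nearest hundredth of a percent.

Labor force = employed + unemployed = 174.25 + 5.60 = 179.85 million.
Working-age population = 179.85 + 68.34 = 248.19 million.
Unemployment rate = 5.60 / 179.85 = 3.11%.
Labor force participation rate = 179.85 / 248.19 = 72.46%.

Labor force participation rate ≈ 72.46%; unemployment rate ≈ 3.11%.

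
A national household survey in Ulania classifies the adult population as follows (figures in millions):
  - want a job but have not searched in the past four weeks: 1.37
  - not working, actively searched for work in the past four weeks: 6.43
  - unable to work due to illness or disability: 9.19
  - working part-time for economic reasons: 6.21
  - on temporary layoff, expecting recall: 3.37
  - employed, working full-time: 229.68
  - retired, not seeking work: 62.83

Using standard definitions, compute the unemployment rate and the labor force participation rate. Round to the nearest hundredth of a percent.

Unemployment rate ≈ 3.99%; labor force participation rate ≈ 77.00%.

Employed = 6.21 + 229.68 = 235.89 million (anyone who worked, including part-time for economic reasons, counts as employed).
Unemployed = 6.43 + 3.37 = 9.80 million (jobless and actively searching, or on temporary layoff).
Labor force = 235.89 + 9.80 = 245.69 million.
Not in labor force = 1.37 + 9.19 + 62.83 = 73.39 million (those not working and not actively searching are outside the labor force — including those who want a job but have given up searching).
Civilian working-age population = 245.69 + 73.39 = 319.08 million.
Unemployment rate = 9.80 / 245.69 = 3.99%.
Labor force participation rate = 245.69 / 319.08 = 77.00%.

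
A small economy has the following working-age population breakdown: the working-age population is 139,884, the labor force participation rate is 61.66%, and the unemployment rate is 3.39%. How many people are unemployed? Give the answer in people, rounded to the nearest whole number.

Labor force = 0.6166 × 139,884 = 86,252.
Unemployed = 0.0339 × 86,252 ≈ 2,924.

About 2,924 are unemployed.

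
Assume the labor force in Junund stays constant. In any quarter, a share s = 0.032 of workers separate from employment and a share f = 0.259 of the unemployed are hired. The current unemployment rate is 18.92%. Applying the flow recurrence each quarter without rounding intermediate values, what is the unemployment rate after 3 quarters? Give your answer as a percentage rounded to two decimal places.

With a fixed labor force, u_{t+1} = u_t + s·(1−u_t) − f·u_t = u_t·(1−s−f) + s.
Here 1−s−f = 0.709 and s = 0.032.
u_1 = 0.189200 × 0.709 + 0.032 = 0.166143.
u_2 = 0.166143 × 0.709 + 0.032 = 0.149795.
u_3 = 0.149795 × 0.709 + 0.032 = 0.138205.

Unemployment rate after three quarters ≈ 13.82%.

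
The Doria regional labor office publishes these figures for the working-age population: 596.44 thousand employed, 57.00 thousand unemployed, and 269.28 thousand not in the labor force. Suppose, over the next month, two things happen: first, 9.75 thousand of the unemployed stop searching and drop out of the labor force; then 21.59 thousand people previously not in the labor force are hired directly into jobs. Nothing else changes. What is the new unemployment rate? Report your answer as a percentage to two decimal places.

New unemployment rate ≈ 7.10%.

Initially, labor force = 596.44 + 57.00 = 653.44 thousand, so u = 57.00/653.44 = 8.72%.
After the first change, unemployed and labor force both fall by 9.75 → E = 596.44, U = 47.25, labor force = 643.69 thousand.
After the second change, employed and labor force both rise by 21.59; unemployed unchanged → E = 618.03, U = 47.25, labor force = 665.28 thousand.
New unemployment rate = 47.25 / 665.28 = 7.10%.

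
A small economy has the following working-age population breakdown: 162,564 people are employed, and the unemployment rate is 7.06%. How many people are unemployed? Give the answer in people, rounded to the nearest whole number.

About 12,349 are unemployed.

Let U be the number unemployed. The labor force is E + U, and U/(E+U) = 0.0706.
So U = 0.0706 × 162,564 / (1 − 0.0706) = 11477.02 / 0.9294 ≈ 12,349.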